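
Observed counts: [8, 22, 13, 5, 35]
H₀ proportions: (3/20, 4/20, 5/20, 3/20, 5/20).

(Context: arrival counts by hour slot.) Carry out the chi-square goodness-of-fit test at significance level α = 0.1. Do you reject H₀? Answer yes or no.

n = 83; E_i = n·p_i = [12.45, 16.60, 20.75, 12.45, 20.75]
χ² = (8−12.45)²/12.45 + (22−16.60)²/16.60 + (13−20.75)²/20.75 + (5−12.45)²/12.45 + (35−20.75)²/20.75 = 20.4859
df = 4
p-value (upper-tail) = 0.00040
At α=0.1: p < α → reject H₀

reject H₀: yes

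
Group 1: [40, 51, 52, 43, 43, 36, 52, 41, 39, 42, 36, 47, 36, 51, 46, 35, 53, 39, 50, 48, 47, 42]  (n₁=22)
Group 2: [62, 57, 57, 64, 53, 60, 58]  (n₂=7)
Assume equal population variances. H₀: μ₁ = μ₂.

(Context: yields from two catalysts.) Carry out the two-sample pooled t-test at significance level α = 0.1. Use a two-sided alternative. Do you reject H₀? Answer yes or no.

x̄₁=44.045, s₁=5.932, n₁=22
x̄₂=58.714, s₂=3.638, n₂=7
s_p² = [21·5.932² + 6·3.638²]/27 = 30.3105
SE = √(s_p²·(1/22+1/7)) = 2.3891
t = (44.045−58.714)/2.3891 = -6.1399
df = 27
p-value (two-sided) = 0.00000
At α=0.1: p < α → reject H₀

reject H₀: yes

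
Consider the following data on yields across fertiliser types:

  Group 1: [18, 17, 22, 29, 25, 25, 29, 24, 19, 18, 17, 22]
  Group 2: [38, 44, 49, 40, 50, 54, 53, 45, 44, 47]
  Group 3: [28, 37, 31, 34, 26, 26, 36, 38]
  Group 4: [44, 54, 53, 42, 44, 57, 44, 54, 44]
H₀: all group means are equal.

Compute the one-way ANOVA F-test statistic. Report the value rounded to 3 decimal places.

test statistic = 63.529

Group means [22.08, 46.40, 32.00, 48.44], grand mean 36.436
SSB = Σnᵢ(x̄ᵢ−x̄)² = 4920.051; SSW = ΣΣ(x−x̄ᵢ)² = 903.539
MSB = 4920.051/3 = 1640.0170; MSW = 903.539/35 = 25.8154
F = MSB/MSW = 63.5286
df = (3, 35)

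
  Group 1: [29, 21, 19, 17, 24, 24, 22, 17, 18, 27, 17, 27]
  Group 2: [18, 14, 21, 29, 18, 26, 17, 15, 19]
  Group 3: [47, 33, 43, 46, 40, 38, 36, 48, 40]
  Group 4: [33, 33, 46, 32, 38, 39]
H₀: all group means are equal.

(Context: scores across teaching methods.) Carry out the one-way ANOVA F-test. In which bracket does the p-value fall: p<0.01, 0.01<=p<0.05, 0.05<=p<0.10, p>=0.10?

p-value bracket: p<0.01

Group means [21.83, 19.67, 41.22, 36.83], grand mean 28.639
SSB = Σnᵢ(x̄ᵢ−x̄)² = 3108.250; SSW = ΣΣ(x−x̄ᵢ)² = 760.056
MSB = 3108.250/3 = 1036.0833; MSW = 760.056/32 = 23.7517
F = MSB/MSW = 43.6214
df = (3, 32)
p-value (upper-tail) = 0.00000
→ bracket: p<0.01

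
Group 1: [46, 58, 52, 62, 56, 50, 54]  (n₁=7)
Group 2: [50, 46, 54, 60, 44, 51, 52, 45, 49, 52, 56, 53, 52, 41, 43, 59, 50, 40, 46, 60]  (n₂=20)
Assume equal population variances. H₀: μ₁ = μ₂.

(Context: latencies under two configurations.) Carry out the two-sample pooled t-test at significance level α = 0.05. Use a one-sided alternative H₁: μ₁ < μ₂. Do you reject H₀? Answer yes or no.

reject H₀: no

x̄₁=54.000, s₁=5.292, n₁=7
x̄₂=50.150, s₂=5.976, n₂=20
s_p² = [6·5.292² + 19·5.976²]/25 = 33.8620
SE = √(s_p²·(1/7+1/20)) = 2.5555
t = (54.000−50.150)/2.5555 = 1.5066
df = 25
p-value (one-sided, H₁ less) = 0.92777
At α=0.05: p ≥ α → fail to reject H₀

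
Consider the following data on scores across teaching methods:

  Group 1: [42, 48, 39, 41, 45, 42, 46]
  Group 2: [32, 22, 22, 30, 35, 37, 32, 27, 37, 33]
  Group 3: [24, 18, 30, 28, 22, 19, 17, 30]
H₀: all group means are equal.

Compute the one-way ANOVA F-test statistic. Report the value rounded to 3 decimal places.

test statistic = 30.759

Group means [43.29, 30.70, 23.50], grand mean 31.920
SSB = Σnᵢ(x̄ᵢ−x̄)² = 1486.311; SSW = ΣΣ(x−x̄ᵢ)² = 531.529
MSB = 1486.311/2 = 743.1557; MSW = 531.529/22 = 24.1604
F = MSB/MSW = 30.7593
df = (2, 22)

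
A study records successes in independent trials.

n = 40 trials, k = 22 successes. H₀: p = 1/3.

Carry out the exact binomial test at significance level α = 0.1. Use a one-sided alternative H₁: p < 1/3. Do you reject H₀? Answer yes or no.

Exact binomial: n=40, k=22, p₀=1/3=0.3333
P(X≤22) from Σ C(n,i)·p₀^i·(1−p₀)^(n−i)
p-value (one-sided, H₁ less) = 0.99855
At α=0.1: p ≥ α → fail to reject H₀

reject H₀: no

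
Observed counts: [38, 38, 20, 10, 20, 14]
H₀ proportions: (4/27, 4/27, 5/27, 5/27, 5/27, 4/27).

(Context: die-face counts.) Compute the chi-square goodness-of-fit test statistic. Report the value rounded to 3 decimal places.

test statistic = 43.407

n = 140; E_i = n·p_i = [20.74, 20.74, 25.93, 25.93, 25.93, 20.74]
χ² = (38−20.74)²/20.74 + (38−20.74)²/20.74 + (20−25.93)²/25.93 + (10−25.93)²/25.93 + (20−25.93)²/25.93 + (14−20.74)²/20.74 = 43.4071
df = 5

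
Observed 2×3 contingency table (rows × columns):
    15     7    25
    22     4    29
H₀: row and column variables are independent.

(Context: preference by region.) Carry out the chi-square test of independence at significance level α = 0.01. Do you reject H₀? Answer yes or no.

reject H₀: no

Row totals [47, 55], col totals [37, 11, 54], n=102
χ² = (15−17.05)²/17.05 + (7−5.07)²/5.07 + (25−24.88)²/24.88 + (22−19.95)²/19.95 + (4−5.93)²/5.93 + (29−29.12)²/29.12 = 1.8226
df = 2
p-value (upper-tail) = 0.40201
At α=0.01: p ≥ α → fail to reject H₀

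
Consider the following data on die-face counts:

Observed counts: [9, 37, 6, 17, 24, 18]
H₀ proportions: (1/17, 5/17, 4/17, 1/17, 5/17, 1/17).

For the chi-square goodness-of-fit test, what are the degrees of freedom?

df = k − 1 = 6 − 1 = 5

degrees of freedom = 5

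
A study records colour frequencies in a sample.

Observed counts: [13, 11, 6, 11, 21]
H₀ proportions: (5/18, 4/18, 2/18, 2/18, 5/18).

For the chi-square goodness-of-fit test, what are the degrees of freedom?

degrees of freedom = 4

df = k − 1 = 5 − 1 = 4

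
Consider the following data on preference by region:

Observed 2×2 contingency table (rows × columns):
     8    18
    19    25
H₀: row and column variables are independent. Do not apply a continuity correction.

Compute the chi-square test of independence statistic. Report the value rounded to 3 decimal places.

test statistic = 1.063

Row totals [26, 44], col totals [27, 43], n=70
χ² = (8−10.03)²/10.03 + (18−15.97)²/15.97 + (19−16.97)²/16.97 + (25−27.03)²/27.03 = 1.0627
df = 1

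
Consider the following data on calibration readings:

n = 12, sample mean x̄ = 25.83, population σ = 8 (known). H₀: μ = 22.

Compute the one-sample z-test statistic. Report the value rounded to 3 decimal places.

test statistic = 1.658

SE = σ/√n = 8/√12 = 2.3094
z = (x̄−μ₀)/SE = (25.83−22)/2.3094 = 1.6584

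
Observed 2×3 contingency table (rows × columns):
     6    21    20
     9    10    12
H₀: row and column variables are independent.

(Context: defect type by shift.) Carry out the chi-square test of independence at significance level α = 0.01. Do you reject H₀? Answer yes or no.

Row totals [47, 31], col totals [15, 31, 32], n=78
χ² = (6−9.04)²/9.04 + (21−18.68)²/18.68 + (20−19.28)²/19.28 + (9−5.96)²/5.96 + (10−12.32)²/12.32 + (12−12.72)²/12.72 = 3.3627
df = 2
p-value (upper-tail) = 0.18613
At α=0.01: p ≥ α → fail to reject H₀

reject H₀: no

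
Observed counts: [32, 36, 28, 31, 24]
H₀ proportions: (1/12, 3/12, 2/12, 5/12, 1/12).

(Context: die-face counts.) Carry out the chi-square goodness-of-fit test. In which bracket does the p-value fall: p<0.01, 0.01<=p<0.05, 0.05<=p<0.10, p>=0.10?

p-value bracket: p<0.01

n = 151; E_i = n·p_i = [12.58, 37.75, 25.17, 62.92, 12.58]
χ² = (32−12.58)²/12.58 + (36−37.75)²/37.75 + (28−25.17)²/25.17 + (31−62.92)²/62.92 + (24−12.58)²/12.58 = 56.9099
df = 4
p-value (upper-tail) = 0.00000
→ bracket: p<0.01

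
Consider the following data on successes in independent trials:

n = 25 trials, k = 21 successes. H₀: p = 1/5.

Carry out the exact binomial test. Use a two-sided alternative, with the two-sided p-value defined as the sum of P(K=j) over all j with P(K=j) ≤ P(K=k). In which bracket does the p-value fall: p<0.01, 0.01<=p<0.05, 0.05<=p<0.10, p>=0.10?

Exact binomial: n=25, k=21, p₀=1/5=0.2000
P(X=j) = C(n,j)·p₀^j·(1−p₀)^(n−j); p = Σ P(X=j) over j with P(X=j) ≤ P(X=21)
p-value (two-sided) = 0.00000
→ bracket: p<0.01

p-value bracket: p<0.01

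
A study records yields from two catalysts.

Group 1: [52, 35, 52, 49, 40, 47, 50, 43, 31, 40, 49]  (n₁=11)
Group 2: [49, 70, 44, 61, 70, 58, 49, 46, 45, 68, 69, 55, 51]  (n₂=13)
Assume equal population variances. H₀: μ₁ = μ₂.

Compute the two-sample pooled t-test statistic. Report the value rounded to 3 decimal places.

test statistic = -3.357

x̄₁=44.364, s₁=7.103, n₁=11
x̄₂=56.538, s₂=10.080, n₂=13
s_p² = [10·7.103² + 12·10.080²]/22 = 78.3535
SE = √(s_p²·(1/11+1/13)) = 3.6263
t = (44.364−56.538)/3.6263 = -3.3573
df = 22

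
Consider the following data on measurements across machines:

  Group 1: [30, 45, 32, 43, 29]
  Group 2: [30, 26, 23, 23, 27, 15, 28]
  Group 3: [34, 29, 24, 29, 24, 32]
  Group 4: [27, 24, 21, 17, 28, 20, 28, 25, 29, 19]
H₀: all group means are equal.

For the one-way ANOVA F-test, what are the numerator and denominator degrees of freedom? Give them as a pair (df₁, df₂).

k = 4 groups, N = 28 total
df = (k−1, N−k) = (4−1, 28−4) = (3, 24)

degrees of freedom = [3, 24]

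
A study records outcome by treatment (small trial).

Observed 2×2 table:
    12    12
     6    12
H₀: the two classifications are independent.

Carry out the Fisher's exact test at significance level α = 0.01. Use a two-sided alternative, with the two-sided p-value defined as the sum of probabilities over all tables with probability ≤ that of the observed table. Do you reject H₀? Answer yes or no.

Margins: r₁=24, r₂=18, c₁=18, c₂=24, n=42
p_obs = C(24,12)·C(18,6)/C(42,18); sum pmf over tables with pmf ≤ p_obs
p-value (two-sided) = 0.35304
At α=0.01: p ≥ α → fail to reject H₀

reject H₀: no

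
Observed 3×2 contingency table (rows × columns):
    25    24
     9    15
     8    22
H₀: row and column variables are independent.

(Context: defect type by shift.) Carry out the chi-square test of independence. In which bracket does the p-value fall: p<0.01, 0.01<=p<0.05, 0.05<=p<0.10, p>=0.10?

p-value bracket: 0.05<=p<0.10

Row totals [49, 24, 30], col totals [42, 61], n=103
χ² = (25−19.98)²/19.98 + (24−29.02)²/29.02 + (9−9.79)²/9.79 + (15−14.21)²/14.21 + (8−12.23)²/12.23 + (22−17.77)²/17.77 = 4.7091
df = 2
p-value (upper-tail) = 0.09493
→ bracket: 0.05<=p<0.10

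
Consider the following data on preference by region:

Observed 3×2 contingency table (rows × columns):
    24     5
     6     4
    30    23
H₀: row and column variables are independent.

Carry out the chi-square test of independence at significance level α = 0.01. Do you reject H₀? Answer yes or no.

reject H₀: no

Row totals [29, 10, 53], col totals [60, 32], n=92
χ² = (24−18.91)²/18.91 + (5−10.09)²/10.09 + (6−6.52)²/6.52 + (4−3.48)²/3.48 + (30−34.57)²/34.57 + (23−18.43)²/18.43 = 5.7871
df = 2
p-value (upper-tail) = 0.05538
At α=0.01: p ≥ α → fail to reject H₀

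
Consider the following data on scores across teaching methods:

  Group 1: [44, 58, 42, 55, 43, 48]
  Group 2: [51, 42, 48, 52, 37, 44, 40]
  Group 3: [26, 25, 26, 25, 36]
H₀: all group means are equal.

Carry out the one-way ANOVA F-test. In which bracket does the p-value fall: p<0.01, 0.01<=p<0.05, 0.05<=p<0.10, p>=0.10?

p-value bracket: p<0.01

Group means [48.33, 44.86, 27.60], grand mean 41.222
SSB = Σnᵢ(x̄ᵢ−x̄)² = 1323.721; SSW = ΣΣ(x−x̄ᵢ)² = 507.390
MSB = 1323.721/2 = 661.8603; MSW = 507.390/15 = 33.8260
F = MSB/MSW = 19.5666
df = (2, 15)
p-value (upper-tail) = 0.00007
→ bracket: p<0.01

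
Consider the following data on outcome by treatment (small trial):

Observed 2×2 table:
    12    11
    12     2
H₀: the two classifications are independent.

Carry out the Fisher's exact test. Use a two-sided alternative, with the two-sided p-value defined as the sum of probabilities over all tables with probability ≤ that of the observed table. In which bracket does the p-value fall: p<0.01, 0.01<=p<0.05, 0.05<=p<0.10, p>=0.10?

p-value bracket: 0.05<=p<0.10

Margins: r₁=23, r₂=14, c₁=24, c₂=13, n=37
p_obs = C(23,12)·C(14,12)/C(37,24); sum pmf over tables with pmf ≤ p_obs
p-value (two-sided) = 0.07404
→ bracket: 0.05<=p<0.10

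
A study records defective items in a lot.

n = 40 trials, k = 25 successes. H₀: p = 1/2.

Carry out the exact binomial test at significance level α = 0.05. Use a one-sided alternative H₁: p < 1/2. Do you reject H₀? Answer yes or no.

reject H₀: no

Exact binomial: n=40, k=25, p₀=1/2=0.5000
P(X≤25) from Σ C(n,i)·p₀^i·(1−p₀)^(n−i)
p-value (one-sided, H₁ less) = 0.95965
At α=0.05: p ≥ α → fail to reject H₀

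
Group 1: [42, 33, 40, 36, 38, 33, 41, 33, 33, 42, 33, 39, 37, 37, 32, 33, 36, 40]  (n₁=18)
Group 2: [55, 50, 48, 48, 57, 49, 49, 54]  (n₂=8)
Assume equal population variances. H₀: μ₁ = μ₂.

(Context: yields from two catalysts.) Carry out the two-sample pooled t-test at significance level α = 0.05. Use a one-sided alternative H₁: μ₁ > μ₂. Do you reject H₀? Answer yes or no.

reject H₀: no

x̄₁=36.556, s₁=3.502, n₁=18
x̄₂=51.250, s₂=3.536, n₂=8
s_p² = [17·3.502² + 7·3.536²]/24 = 12.3310
SE = √(s_p²·(1/18+1/8)) = 1.4921
t = (36.556−51.250)/1.4921 = -9.8480
df = 24
p-value (one-sided, H₁ greater) = 1.00000
At α=0.05: p ≥ α → fail to reject H₀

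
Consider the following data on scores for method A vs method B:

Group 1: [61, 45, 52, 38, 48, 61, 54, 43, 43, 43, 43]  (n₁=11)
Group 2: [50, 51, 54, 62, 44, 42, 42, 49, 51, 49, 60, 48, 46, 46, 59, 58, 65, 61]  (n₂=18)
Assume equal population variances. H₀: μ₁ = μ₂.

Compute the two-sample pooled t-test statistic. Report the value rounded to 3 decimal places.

x̄₁=48.273, s₁=7.734, n₁=11
x̄₂=52.056, s₂=7.190, n₂=18
s_p² = [10·7.734² + 17·7.190²]/27 = 54.7084
SE = √(s_p²·(1/11+1/18)) = 2.8307
t = (48.273−52.056)/2.8307 = -1.3364
df = 27

test statistic = -1.336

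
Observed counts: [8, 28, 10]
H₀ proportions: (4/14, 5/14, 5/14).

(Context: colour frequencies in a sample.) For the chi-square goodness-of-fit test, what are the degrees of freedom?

df = k − 1 = 3 − 1 = 2

degrees of freedom = 2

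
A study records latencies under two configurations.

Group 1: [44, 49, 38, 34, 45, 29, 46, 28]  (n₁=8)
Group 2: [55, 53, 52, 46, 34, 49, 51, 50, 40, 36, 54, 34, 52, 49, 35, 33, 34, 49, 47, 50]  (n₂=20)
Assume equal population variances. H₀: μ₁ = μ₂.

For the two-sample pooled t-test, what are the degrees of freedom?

degrees of freedom = 26

df = n₁ + n₂ − 2 = 8 + 20 − 2 = 26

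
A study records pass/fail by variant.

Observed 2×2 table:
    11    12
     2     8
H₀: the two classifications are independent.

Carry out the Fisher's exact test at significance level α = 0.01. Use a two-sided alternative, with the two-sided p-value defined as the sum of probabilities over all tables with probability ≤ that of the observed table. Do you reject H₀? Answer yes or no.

Margins: r₁=23, r₂=10, c₁=13, c₂=20, n=33
p_obs = C(23,11)·C(10,2)/C(33,13); sum pmf over tables with pmf ≤ p_obs
p-value (two-sided) = 0.24549
At α=0.01: p ≥ α → fail to reject H₀

reject H₀: no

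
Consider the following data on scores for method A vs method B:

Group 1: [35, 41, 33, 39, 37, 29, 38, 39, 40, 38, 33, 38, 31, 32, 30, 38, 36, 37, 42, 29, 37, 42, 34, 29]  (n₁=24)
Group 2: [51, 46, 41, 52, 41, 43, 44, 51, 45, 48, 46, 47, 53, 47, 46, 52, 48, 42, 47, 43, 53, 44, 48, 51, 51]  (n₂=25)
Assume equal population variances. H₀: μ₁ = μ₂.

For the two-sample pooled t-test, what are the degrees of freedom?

df = n₁ + n₂ − 2 = 24 + 25 − 2 = 47

degrees of freedom = 47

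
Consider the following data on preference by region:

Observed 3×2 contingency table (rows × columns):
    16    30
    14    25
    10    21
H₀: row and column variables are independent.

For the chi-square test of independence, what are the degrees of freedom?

degrees of freedom = 2

df = (r−1)(c−1) = (3−1)·(2−1) = 2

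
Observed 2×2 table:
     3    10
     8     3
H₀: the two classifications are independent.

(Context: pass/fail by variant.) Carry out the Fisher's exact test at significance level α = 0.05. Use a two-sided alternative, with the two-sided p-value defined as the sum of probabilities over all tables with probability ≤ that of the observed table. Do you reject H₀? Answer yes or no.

reject H₀: yes

Margins: r₁=13, r₂=11, c₁=11, c₂=13, n=24
p_obs = C(13,3)·C(11,8)/C(24,11); sum pmf over tables with pmf ≤ p_obs
p-value (two-sided) = 0.03773
At α=0.05: p < α → reject H₀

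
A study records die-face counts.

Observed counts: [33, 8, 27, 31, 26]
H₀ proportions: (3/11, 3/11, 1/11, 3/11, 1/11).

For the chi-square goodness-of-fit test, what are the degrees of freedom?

degrees of freedom = 4

df = k − 1 = 5 − 1 = 4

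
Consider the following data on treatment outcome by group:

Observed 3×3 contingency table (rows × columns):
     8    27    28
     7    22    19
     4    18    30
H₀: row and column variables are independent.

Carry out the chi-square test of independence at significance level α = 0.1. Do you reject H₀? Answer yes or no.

reject H₀: no

Row totals [63, 48, 52], col totals [19, 67, 77], n=163
χ² = (8−7.34)²/7.34 + (27−25.90)²/25.90 + (28−29.76)²/29.76 + (7−5.60)²/5.60 + (22−19.73)²/19.73 + (19−22.67)²/22.67 + (4−6.06)²/6.06 + (18−21.37)²/21.37 + (30−24.56)²/24.56 = 3.8559
df = 4
p-value (upper-tail) = 0.42586
At α=0.1: p ≥ α → fail to reject H₀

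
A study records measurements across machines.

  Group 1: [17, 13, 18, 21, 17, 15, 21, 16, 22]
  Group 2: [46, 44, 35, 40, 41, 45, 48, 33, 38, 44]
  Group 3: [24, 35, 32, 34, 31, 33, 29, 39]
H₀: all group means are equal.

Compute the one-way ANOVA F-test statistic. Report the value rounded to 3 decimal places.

test statistic = 74.892

Group means [17.78, 41.40, 32.12], grand mean 30.778
SSB = Σnᵢ(x̄ᵢ−x̄)² = 2663.836; SSW = ΣΣ(x−x̄ᵢ)² = 426.831
MSB = 2663.836/2 = 1331.9181; MSW = 426.831/24 = 17.7846
F = MSB/MSW = 74.8916
df = (2, 24)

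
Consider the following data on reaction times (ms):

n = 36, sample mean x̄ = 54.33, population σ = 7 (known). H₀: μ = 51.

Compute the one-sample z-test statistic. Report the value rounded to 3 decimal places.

test statistic = 2.854

SE = σ/√n = 7/√36 = 1.1667
z = (x̄−μ₀)/SE = (54.33−51)/1.1667 = 2.8543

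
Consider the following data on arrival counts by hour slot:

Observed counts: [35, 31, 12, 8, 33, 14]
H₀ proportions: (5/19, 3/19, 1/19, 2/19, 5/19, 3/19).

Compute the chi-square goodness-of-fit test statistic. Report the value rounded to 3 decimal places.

n = 133; E_i = n·p_i = [35.00, 21.00, 7.00, 14.00, 35.00, 21.00]
χ² = (35−35.00)²/35.00 + (31−21.00)²/21.00 + (12−7.00)²/7.00 + (8−14.00)²/14.00 + (33−35.00)²/35.00 + (14−21.00)²/21.00 = 13.3524
df = 5

test statistic = 13.352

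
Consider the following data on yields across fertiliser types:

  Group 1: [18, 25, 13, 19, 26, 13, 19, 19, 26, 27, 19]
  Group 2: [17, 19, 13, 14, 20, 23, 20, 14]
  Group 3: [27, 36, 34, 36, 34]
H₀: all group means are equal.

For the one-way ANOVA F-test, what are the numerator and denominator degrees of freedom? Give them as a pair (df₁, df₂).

k = 3 groups, N = 24 total
df = (k−1, N−k) = (3−1, 24−3) = (2, 21)

degrees of freedom = [2, 21]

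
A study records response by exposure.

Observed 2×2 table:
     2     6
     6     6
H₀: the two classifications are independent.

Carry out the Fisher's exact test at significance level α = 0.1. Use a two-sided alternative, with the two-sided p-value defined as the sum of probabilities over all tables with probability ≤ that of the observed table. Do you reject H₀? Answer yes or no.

Margins: r₁=8, r₂=12, c₁=8, c₂=12, n=20
p_obs = C(8,2)·C(12,6)/C(20,8); sum pmf over tables with pmf ≤ p_obs
p-value (two-sided) = 0.37285
At α=0.1: p ≥ α → fail to reject H₀

reject H₀: no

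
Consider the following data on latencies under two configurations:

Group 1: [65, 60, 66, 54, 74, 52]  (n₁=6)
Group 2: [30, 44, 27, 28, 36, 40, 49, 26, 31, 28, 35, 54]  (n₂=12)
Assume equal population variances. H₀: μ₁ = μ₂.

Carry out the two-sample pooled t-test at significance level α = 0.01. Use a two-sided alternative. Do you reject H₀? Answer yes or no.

reject H₀: yes

x̄₁=61.833, s₁=8.208, n₁=6
x̄₂=35.667, s₂=9.257, n₂=12
s_p² = [5·8.208² + 11·9.257²]/16 = 79.9687
SE = √(s_p²·(1/6+1/12)) = 4.4713
t = (61.833−35.667)/4.4713 = 5.8522
df = 16
p-value (two-sided) = 0.00002
At α=0.01: p < α → reject H₀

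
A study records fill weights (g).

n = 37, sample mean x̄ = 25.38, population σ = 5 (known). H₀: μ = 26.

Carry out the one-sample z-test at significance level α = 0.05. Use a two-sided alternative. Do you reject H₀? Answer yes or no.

reject H₀: no

SE = σ/√n = 5/√37 = 0.8220
z = (x̄−μ₀)/SE = (25.38−26)/0.8220 = -0.7543
p-value (two-sided) = 0.45069
At α=0.05: p ≥ α → fail to reject H₀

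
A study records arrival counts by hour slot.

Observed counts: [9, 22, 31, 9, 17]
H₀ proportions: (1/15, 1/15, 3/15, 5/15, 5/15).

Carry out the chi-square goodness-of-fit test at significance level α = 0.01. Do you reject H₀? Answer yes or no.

reject H₀: yes

n = 88; E_i = n·p_i = [5.87, 5.87, 17.60, 29.33, 29.33]
χ² = (9−5.87)²/5.87 + (22−5.87)²/5.87 + (31−17.60)²/17.60 + (9−29.33)²/29.33 + (17−29.33)²/29.33 = 75.5227
df = 4
p-value (upper-tail) = 0.00000
At α=0.01: p < α → reject H₀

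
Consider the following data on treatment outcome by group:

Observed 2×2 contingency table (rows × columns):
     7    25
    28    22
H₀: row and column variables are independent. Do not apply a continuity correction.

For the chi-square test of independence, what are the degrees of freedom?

degrees of freedom = 1

df = (r−1)(c−1) = (2−1)·(2−1) = 1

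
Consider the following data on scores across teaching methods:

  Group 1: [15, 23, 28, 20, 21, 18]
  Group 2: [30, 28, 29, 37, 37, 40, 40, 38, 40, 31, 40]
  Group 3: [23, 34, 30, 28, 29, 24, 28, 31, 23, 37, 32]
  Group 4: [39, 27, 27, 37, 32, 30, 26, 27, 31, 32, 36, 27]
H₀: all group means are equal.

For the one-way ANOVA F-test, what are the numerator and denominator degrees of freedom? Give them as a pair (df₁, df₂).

k = 4 groups, N = 40 total
df = (k−1, N−k) = (4−1, 40−4) = (3, 36)

degrees of freedom = [3, 36]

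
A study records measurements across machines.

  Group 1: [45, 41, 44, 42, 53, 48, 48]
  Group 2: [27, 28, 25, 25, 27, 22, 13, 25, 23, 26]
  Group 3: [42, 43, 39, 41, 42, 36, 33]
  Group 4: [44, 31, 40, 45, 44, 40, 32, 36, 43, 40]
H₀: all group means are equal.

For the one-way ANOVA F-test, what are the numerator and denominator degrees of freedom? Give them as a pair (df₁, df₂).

degrees of freedom = [3, 30]

k = 4 groups, N = 34 total
df = (k−1, N−k) = (4−1, 34−4) = (3, 30)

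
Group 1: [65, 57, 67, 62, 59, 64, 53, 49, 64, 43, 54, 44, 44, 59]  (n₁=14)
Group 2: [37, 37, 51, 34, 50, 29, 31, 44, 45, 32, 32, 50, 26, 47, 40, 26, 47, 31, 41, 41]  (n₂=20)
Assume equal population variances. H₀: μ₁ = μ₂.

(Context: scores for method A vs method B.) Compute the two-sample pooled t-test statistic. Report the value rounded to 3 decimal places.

x̄₁=56.000, s₁=8.339, n₁=14
x̄₂=38.550, s₂=8.198, n₂=20
s_p² = [13·8.339² + 19·8.198²]/32 = 68.1547
SE = √(s_p²·(1/14+1/20)) = 2.8768
t = (56.000−38.550)/2.8768 = 6.0658
df = 32

test statistic = 6.066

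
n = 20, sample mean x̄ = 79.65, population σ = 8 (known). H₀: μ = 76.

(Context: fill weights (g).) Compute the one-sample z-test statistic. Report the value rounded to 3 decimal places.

SE = σ/√n = 8/√20 = 1.7889
z = (x̄−μ₀)/SE = (79.65−76)/1.7889 = 2.0404

test statistic = 2.040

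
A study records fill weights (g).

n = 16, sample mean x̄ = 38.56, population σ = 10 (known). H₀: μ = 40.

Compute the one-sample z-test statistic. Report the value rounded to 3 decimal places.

test statistic = -0.576

SE = σ/√n = 10/√16 = 2.5000
z = (x̄−μ₀)/SE = (38.56−40)/2.5000 = -0.5760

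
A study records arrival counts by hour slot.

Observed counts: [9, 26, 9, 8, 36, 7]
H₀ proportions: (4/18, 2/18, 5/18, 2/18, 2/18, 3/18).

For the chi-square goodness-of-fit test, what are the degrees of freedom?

degrees of freedom = 5

df = k − 1 = 6 − 1 = 5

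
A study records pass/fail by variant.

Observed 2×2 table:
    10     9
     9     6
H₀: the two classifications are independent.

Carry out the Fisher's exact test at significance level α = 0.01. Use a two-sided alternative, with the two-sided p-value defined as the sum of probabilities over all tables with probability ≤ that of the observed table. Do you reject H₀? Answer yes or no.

reject H₀: no

Margins: r₁=19, r₂=15, c₁=19, c₂=15, n=34
p_obs = C(19,10)·C(15,9)/C(34,19); sum pmf over tables with pmf ≤ p_obs
p-value (two-sided) = 0.73794
At α=0.01: p ≥ α → fail to reject H₀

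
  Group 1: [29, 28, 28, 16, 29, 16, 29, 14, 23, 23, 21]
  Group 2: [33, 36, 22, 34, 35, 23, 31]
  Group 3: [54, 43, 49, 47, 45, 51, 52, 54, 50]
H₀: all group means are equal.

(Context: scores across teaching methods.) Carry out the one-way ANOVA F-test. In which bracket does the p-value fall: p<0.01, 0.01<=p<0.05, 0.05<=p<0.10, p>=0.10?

p-value bracket: p<0.01

Group means [23.27, 30.57, 49.44], grand mean 33.889
SSB = Σnᵢ(x̄ᵢ−x̄)² = 3494.548; SSW = ΣΣ(x−x̄ᵢ)² = 656.118
MSB = 3494.548/2 = 1747.2742; MSW = 656.118/24 = 27.3383
F = MSB/MSW = 63.9131
df = (2, 24)
p-value (upper-tail) = 0.00000
→ bracket: p<0.01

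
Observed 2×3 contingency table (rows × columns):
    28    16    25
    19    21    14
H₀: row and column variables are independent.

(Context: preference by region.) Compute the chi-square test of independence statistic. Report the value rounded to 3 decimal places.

Row totals [69, 54], col totals [47, 37, 39], n=123
χ² = (28−26.37)²/26.37 + (16−20.76)²/20.76 + (25−21.88)²/21.88 + (19−20.63)²/20.63 + (21−16.24)²/16.24 + (14−17.12)²/17.12 = 3.7278
df = 2

test statistic = 3.728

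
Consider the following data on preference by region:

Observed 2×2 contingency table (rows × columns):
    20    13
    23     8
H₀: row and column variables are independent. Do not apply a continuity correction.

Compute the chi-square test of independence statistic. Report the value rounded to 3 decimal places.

test statistic = 1.339

Row totals [33, 31], col totals [43, 21], n=64
χ² = (20−22.17)²/22.17 + (13−10.83)²/10.83 + (23−20.83)²/20.83 + (8−10.17)²/10.17 = 1.3386
df = 1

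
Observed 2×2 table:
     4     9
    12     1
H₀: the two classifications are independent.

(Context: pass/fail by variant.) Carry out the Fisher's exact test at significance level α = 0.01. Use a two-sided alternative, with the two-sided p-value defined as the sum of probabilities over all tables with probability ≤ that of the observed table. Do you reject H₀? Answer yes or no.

Margins: r₁=13, r₂=13, c₁=16, c₂=10, n=26
p_obs = C(13,4)·C(13,12)/C(26,16); sum pmf over tables with pmf ≤ p_obs
p-value (two-sided) = 0.00361
At α=0.01: p < α → reject H₀

reject H₀: yes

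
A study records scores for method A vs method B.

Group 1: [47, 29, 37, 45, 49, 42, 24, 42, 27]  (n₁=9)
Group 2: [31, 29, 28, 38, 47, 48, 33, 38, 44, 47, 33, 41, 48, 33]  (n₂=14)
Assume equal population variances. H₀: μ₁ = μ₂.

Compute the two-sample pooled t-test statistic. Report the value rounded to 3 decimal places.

test statistic = -0.123

x̄₁=38.000, s₁=9.233, n₁=9
x̄₂=38.429, s₂=7.387, n₂=14
s_p² = [8·9.233² + 13·7.387²]/21 = 66.2585
SE = √(s_p²·(1/9+1/14)) = 3.4778
t = (38.000−38.429)/3.4778 = -0.1232
df = 21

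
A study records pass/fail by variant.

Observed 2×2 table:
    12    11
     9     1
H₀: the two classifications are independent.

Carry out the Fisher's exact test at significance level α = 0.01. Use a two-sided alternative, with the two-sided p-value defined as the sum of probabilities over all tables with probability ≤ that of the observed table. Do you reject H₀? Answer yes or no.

Margins: r₁=23, r₂=10, c₁=21, c₂=12, n=33
p_obs = C(23,12)·C(10,9)/C(33,21); sum pmf over tables with pmf ≤ p_obs
p-value (two-sided) = 0.05447
At α=0.01: p ≥ α → fail to reject H₀

reject H₀: no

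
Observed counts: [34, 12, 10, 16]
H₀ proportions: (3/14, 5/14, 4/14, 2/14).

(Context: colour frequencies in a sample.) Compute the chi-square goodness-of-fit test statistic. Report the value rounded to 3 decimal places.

n = 72; E_i = n·p_i = [15.43, 25.71, 20.57, 10.29]
χ² = (34−15.43)²/15.43 + (12−25.71)²/25.71 + (10−20.57)²/20.57 + (16−10.29)²/10.29 = 38.2759
df = 3

test statistic = 38.276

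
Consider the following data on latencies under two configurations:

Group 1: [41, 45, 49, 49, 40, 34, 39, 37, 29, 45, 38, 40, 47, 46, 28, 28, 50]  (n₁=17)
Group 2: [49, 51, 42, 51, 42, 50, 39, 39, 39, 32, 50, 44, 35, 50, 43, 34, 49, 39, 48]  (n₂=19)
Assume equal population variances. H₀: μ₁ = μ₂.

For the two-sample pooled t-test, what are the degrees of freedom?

degrees of freedom = 34

df = n₁ + n₂ − 2 = 17 + 19 − 2 = 34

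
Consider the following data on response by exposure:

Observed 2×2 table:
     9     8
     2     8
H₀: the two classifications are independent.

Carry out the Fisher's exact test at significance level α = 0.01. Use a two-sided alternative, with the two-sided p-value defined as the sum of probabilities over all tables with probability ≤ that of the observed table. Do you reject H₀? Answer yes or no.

reject H₀: no

Margins: r₁=17, r₂=10, c₁=11, c₂=16, n=27
p_obs = C(17,9)·C(10,2)/C(27,11); sum pmf over tables with pmf ≤ p_obs
p-value (two-sided) = 0.12413
At α=0.01: p ≥ α → fail to reject H₀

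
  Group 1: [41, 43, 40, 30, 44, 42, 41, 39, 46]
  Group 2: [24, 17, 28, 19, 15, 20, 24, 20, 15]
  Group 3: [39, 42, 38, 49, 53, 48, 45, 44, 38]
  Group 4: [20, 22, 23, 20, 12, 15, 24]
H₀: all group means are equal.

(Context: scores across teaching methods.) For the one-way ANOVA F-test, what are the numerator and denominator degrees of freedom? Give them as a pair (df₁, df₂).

k = 4 groups, N = 34 total
df = (k−1, N−k) = (4−1, 34−4) = (3, 30)

degrees of freedom = [3, 30]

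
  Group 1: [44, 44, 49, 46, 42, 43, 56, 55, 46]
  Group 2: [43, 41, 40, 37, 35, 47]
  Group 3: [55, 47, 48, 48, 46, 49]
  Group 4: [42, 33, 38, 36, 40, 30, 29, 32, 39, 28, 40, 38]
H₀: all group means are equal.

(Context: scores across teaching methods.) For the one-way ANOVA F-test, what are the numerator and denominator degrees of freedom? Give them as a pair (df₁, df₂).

k = 4 groups, N = 33 total
df = (k−1, N−k) = (4−1, 33−4) = (3, 29)

degrees of freedom = [3, 29]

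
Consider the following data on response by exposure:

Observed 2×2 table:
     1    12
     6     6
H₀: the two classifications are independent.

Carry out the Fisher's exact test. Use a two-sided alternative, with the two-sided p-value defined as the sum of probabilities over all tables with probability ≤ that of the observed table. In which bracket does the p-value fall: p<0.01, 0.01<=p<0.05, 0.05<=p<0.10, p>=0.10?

p-value bracket: 0.01<=p<0.05

Margins: r₁=13, r₂=12, c₁=7, c₂=18, n=25
p_obs = C(13,1)·C(12,6)/C(25,7); sum pmf over tables with pmf ≤ p_obs
p-value (two-sided) = 0.03021
→ bracket: 0.01<=p<0.05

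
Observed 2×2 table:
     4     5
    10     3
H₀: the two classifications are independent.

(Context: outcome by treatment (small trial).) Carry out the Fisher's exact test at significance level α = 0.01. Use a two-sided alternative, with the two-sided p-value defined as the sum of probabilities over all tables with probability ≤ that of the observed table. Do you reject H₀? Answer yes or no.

Margins: r₁=9, r₂=13, c₁=14, c₂=8, n=22
p_obs = C(9,4)·C(13,10)/C(22,14); sum pmf over tables with pmf ≤ p_obs
p-value (two-sided) = 0.18700
At α=0.01: p ≥ α → fail to reject H₀

reject H₀: no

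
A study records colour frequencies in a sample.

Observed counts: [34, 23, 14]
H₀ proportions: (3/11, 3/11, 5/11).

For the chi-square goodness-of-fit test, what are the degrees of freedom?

degrees of freedom = 2

df = k − 1 = 3 − 1 = 2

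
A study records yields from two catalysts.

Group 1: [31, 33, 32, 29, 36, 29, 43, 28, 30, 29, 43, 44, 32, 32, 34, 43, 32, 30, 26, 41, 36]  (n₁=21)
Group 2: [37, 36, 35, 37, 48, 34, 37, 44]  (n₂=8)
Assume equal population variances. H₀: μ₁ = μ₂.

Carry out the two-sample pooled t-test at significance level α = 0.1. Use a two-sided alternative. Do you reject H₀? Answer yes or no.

reject H₀: yes

x̄₁=33.952, s₁=5.626, n₁=21
x̄₂=38.500, s₂=4.870, n₂=8
s_p² = [20·5.626² + 7·4.870²]/27 = 29.5908
SE = √(s_p²·(1/21+1/8)) = 2.2601
t = (33.952−38.500)/2.2601 = -2.0122
df = 27
p-value (two-sided) = 0.05428
At α=0.1: p < α → reject H₀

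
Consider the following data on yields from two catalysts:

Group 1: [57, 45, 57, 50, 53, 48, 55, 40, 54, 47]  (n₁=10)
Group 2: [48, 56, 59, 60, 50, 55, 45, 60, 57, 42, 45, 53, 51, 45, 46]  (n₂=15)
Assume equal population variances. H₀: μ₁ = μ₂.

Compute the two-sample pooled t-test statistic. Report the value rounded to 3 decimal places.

x̄₁=50.600, s₁=5.602, n₁=10
x̄₂=51.467, s₂=6.140, n₂=15
s_p² = [9·5.602² + 14·6.140²]/23 = 35.2232
SE = √(s_p²·(1/10+1/15)) = 2.4229
t = (50.600−51.467)/2.4229 = -0.3577
df = 23

test statistic = -0.358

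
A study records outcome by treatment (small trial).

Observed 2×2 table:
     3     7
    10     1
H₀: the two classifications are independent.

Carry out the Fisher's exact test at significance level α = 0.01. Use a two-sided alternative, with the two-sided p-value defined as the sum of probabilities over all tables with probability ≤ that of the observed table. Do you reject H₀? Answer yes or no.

Margins: r₁=10, r₂=11, c₁=13, c₂=8, n=21
p_obs = C(10,3)·C(11,10)/C(21,13); sum pmf over tables with pmf ≤ p_obs
p-value (two-sided) = 0.00752
At α=0.01: p < α → reject H₀

reject H₀: yes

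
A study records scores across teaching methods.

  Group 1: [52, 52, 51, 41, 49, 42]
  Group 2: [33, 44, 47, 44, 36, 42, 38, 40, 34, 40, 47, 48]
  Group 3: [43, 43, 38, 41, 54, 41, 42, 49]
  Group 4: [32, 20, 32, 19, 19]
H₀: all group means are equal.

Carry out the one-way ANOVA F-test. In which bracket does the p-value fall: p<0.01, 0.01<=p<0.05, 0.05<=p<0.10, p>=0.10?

p-value bracket: p<0.01

Group means [47.83, 41.08, 43.88, 24.40], grand mean 40.419
SSB = Σnᵢ(x̄ᵢ−x̄)² = 1713.723; SSW = ΣΣ(x−x̄ᵢ)² = 793.825
MSB = 1713.723/3 = 571.2411; MSW = 793.825/27 = 29.4009
F = MSB/MSW = 19.4294
df = (3, 27)
p-value (upper-tail) = 0.00000
→ bracket: p<0.01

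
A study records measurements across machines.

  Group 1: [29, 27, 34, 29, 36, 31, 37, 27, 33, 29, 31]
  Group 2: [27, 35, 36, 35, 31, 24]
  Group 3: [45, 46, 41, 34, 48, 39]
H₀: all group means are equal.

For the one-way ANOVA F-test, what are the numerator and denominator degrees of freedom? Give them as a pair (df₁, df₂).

degrees of freedom = [2, 20]

k = 3 groups, N = 23 total
df = (k−1, N−k) = (3−1, 23−3) = (2, 20)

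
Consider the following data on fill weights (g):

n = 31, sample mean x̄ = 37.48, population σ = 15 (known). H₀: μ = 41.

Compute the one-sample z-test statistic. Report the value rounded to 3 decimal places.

SE = σ/√n = 15/√31 = 2.6941
z = (x̄−μ₀)/SE = (37.48−41)/2.6941 = -1.3066

test statistic = -1.307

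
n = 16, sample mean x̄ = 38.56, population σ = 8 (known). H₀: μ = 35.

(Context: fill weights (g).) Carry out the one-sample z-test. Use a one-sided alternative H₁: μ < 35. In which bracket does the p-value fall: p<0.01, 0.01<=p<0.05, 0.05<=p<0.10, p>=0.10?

p-value bracket: p>=0.10

SE = σ/√n = 8/√16 = 2.0000
z = (x̄−μ₀)/SE = (38.56−35)/2.0000 = 1.7800
p-value (one-sided, H₁ less) = 0.96246
→ bracket: p>=0.10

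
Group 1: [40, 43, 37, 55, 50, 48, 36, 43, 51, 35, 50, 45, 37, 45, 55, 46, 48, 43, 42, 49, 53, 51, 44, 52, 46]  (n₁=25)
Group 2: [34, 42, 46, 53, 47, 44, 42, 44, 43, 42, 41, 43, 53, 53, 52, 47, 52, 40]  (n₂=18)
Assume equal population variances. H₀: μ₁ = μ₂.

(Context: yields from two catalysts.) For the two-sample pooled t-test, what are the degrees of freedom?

df = n₁ + n₂ − 2 = 25 + 18 − 2 = 41

degrees of freedom = 41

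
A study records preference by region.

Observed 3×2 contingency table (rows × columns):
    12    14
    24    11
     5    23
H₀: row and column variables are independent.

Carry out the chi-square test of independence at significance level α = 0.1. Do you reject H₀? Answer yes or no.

reject H₀: yes

Row totals [26, 35, 28], col totals [41, 48], n=89
χ² = (12−11.98)²/11.98 + (14−14.02)²/14.02 + (24−16.12)²/16.12 + (11−18.88)²/18.88 + (5−12.90)²/12.90 + (23−15.10)²/15.10 = 16.1029
df = 2
p-value (upper-tail) = 0.00032
At α=0.1: p < α → reject H₀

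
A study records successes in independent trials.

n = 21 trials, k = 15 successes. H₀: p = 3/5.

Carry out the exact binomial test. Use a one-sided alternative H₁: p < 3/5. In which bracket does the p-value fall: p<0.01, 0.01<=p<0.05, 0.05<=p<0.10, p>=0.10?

p-value bracket: p>=0.10

Exact binomial: n=21, k=15, p₀=3/5=0.6000
P(X≤15) from Σ C(n,i)·p₀^i·(1−p₀)^(n−i)
p-value (one-sided, H₁ less) = 0.90426
→ bracket: p>=0.10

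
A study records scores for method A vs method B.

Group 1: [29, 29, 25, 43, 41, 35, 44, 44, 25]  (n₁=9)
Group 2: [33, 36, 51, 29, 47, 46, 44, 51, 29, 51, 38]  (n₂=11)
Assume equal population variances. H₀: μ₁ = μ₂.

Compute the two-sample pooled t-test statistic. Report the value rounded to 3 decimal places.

test statistic = -1.673

x̄₁=35.000, s₁=8.170, n₁=9
x̄₂=41.364, s₂=8.686, n₂=11
s_p² = [8·8.170² + 10·8.686²]/18 = 71.5859
SE = √(s_p²·(1/9+1/11)) = 3.8029
t = (35.000−41.364)/3.8029 = -1.6734
df = 18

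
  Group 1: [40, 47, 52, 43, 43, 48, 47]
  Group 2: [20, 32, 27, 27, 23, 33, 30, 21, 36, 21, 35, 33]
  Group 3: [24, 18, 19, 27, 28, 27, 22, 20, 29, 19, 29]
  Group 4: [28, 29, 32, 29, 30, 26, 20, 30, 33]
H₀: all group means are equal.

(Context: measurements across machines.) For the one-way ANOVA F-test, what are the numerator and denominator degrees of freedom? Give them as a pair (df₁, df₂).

k = 4 groups, N = 39 total
df = (k−1, N−k) = (4−1, 39−4) = (3, 35)

degrees of freedom = [3, 35]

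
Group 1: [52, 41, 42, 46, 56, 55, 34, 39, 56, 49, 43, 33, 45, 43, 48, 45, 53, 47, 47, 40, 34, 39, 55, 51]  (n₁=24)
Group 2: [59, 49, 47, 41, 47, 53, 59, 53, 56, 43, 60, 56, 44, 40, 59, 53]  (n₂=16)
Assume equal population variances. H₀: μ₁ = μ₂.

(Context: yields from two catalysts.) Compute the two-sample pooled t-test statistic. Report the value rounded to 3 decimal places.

x̄₁=45.542, s₁=7.022, n₁=24
x̄₂=51.188, s₂=6.853, n₂=16
s_p² = [23·7.022² + 15·6.853²]/38 = 48.3788
SE = √(s_p²·(1/24+1/16)) = 2.2449
t = (45.542−51.188)/2.2449 = -2.5150
df = 38

test statistic = -2.515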